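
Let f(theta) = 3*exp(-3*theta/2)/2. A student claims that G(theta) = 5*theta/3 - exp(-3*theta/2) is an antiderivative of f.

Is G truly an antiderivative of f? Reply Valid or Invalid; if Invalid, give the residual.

Invalid: d/dtheta[G] - f = 5/3, which is not 0.

d/dtheta[G] = (10*exp(3*theta/2) + 9)*exp(-3*theta/2)/6
d/dtheta[G] - f(theta) = 5/3 != 0.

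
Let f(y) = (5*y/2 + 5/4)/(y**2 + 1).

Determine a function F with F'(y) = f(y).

An antiderivative is F(y) = 5*(log(y**2 + 1) + atan(y))/4.

Check any antiderivative F(y) by computing F'(y) and comparing it with f(y).
Check: d/dy[5*(log(y**2 + 1) + atan(y))/4] = (10*y + 5)/(4*y**2 + 4), which equals f(y).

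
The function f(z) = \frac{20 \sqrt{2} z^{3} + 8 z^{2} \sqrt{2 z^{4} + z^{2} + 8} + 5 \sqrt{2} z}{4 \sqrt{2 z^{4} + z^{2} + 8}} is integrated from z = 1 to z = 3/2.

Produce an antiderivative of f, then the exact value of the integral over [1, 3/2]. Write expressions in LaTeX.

Antiderivative: F(z) = \frac{\sqrt{2} \left(4 \sqrt{2} z^{3} + 15 \sqrt{2 z^{4} + z^{2} + 8}\right)}{12}; value = - \frac{5 \sqrt{22}}{4} + \frac{19}{12} + \frac{5 \sqrt{163}}{8}

Whatever form F(z) takes, F'(z) = f(z) is non-negotiable.
F(z) = \frac{\sqrt{2} \left(4 \sqrt{2} z^{3} + 15 \sqrt{2 z^{4} + z^{2} + 8}\right)}{12} is an antiderivative of f.
Check: d/dz[\frac{\sqrt{2} \left(4 \sqrt{2} z^{3} + 15 \sqrt{2 z^{4} + z^{2} + 8}\right)}{12}] = \frac{20 \sqrt{2} z^{3} + 8 z^{2} \sqrt{2 z^{4} + z^{2} + 8} + 5 \sqrt{2} z}{4 \sqrt{2 z^{4} + z^{2} + 8}} = f(z).
F(3/2) = \frac{9}{4} + \frac{5 \sqrt{163}}{8}; F(1) = \frac{2}{3} + \frac{5 \sqrt{22}}{4}.
Integral = F(3/2) - F(1) = - \frac{5 \sqrt{22}}{4} + \frac{19}{12} + \frac{5 \sqrt{163}}{8}.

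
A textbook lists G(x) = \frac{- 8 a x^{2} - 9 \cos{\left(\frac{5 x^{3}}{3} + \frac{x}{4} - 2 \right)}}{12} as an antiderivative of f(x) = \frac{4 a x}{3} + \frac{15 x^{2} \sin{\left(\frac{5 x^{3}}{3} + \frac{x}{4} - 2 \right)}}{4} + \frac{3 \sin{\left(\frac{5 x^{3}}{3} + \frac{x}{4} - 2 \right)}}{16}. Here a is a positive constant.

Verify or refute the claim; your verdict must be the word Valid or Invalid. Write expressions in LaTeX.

Invalid: d/dx[G] - f = - \frac{8 a x}{3}, which is not 0.

d/dx[G] = - \frac{4 a x}{3} + \frac{15 x^{2} \sin{\left(\frac{5 x^{3}}{3} + \frac{x}{4} - 2 \right)}}{4} + \frac{3 \sin{\left(\frac{5 x^{3}}{3} + \frac{x}{4} - 2 \right)}}{16}
d/dx[G] - f(x) = - \frac{8 a x}{3} != 0.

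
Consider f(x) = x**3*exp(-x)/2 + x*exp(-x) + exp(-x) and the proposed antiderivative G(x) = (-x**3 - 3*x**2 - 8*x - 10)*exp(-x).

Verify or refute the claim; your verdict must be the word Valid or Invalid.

Invalid: d/dx[G] - f = (x**3 + 2*x + 2)*exp(-x)/2, which is not 0.

d/dx[G] = (x**3 + 2*x + 2)*exp(-x)
d/dx[G] - f(x) = (x**3 + 2*x + 2)*exp(-x)/2 != 0.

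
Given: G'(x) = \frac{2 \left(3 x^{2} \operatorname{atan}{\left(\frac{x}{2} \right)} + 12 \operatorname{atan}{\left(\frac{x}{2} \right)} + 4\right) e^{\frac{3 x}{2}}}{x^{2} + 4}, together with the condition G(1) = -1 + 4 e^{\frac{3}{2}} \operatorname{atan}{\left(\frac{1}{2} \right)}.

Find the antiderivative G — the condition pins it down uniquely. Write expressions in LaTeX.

G(x) = 4 e^{\frac{3 x}{2}} \operatorname{atan}{\left(\frac{x}{2} \right)} - 1

Recognize the product-rule pattern: G'(x) = u'v + uv' with u = 4 \operatorname{atan}{\left(\frac{x}{2} \right)}, v = e^{\frac{3 x}{2}}, so integration by parts undoes it.
A general antiderivative is 4 e^{\frac{3 x}{2}} \operatorname{atan}{\left(\frac{x}{2} \right)} + C.
The condition gives C = -1 + 4 e^{\frac{3}{2}} \operatorname{atan}{\left(\frac{1}{2} \right)} - (4 e^{\frac{3}{2}} \operatorname{atan}{\left(\frac{1}{2} \right)}) = -1.
So G(x) = 4 e^{\frac{3 x}{2}} \operatorname{atan}{\left(\frac{x}{2} \right)} - 1.
Check: d/dx[4 e^{\frac{3 x}{2}} \operatorname{atan}{\left(\frac{x}{2} \right)} - 1] = \frac{6 x^{2} e^{\frac{3 x}{2}} \operatorname{atan}{\left(\frac{x}{2} \right)} + 24 e^{\frac{3 x}{2}} \operatorname{atan}{\left(\frac{x}{2} \right)} + 8 e^{\frac{3 x}{2}}}{x^{2} + 4}, which equals G'(x).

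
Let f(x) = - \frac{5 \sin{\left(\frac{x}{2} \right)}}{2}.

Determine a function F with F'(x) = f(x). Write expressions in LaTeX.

An antiderivative is F(x) = 5 \cos{\left(\frac{x}{2} \right)}.

For F(x) to be correct the identity F'(x) - f(x) = 0 must hold.
Check: d/dx[5 \cos{\left(\frac{x}{2} \right)}] = - \frac{5 \sin{\left(\frac{x}{2} \right)}}{2} = f(x).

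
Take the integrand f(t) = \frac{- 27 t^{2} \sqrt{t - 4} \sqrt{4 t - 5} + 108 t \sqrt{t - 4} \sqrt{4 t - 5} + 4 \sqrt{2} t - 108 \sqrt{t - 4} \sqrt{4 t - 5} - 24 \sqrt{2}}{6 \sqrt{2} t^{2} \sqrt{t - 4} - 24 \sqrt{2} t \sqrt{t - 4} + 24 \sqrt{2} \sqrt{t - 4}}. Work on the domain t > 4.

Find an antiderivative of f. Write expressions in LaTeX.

An antiderivative is F(t) = - \frac{4 \sqrt{t - 4}}{3 \left(t - 2\right)} - \frac{3 \left(2 t - \frac{5}{2}\right)^{\frac{3}{2}}}{2}.

An antiderivative F(t) passes only if d/dt[F] lands on f(t) exactly.
Check: d/dt[- \frac{4 \sqrt{t - 4}}{3 \left(t - 2\right)} - \frac{3 \left(2 t - \frac{5}{2}\right)^{\frac{3}{2}}}{2}] = \frac{- 27 t^{2} \sqrt{t - 4} \sqrt{4 t - 5} + 108 t \sqrt{t - 4} \sqrt{4 t - 5} + 4 \sqrt{2} t - 108 \sqrt{t - 4} \sqrt{4 t - 5} - 24 \sqrt{2}}{6 \sqrt{2} t^{2} \sqrt{t - 4} - 24 \sqrt{2} t \sqrt{t - 4} + 24 \sqrt{2} \sqrt{t - 4}} = f(t).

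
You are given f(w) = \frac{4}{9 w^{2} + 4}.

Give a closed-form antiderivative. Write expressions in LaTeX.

An antiderivative is F(w) = \frac{2 \operatorname{atan}{\left(\frac{3 w}{2} \right)}}{3}.

For F(w) to be correct the identity F'(w) - f(w) = 0 must hold.
Check: d/dw[\frac{2 \operatorname{atan}{\left(\frac{3 w}{2} \right)}}{3}] = \frac{4}{9 w^{2} + 4} = f(w).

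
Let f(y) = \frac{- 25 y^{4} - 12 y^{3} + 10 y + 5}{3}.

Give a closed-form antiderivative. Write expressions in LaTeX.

A first test for any F(y): its y-derivative must equal f(y) identically.
Check: d/dy[- \frac{y \left(5 y^{4} + 3 y^{3} - 5 y - 5\right)}{3}] = - \frac{25 y^{4}}{3} - 4 y^{3} + \frac{10 y}{3} + \frac{5}{3}, which equals f(y).

An antiderivative is F(y) = - \frac{y \left(5 y^{4} + 3 y^{3} - 5 y - 5\right)}{3}.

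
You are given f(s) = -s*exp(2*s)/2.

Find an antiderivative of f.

An antiderivative is F(s) = (1 - 2*s)*exp(2*s)/8.

Recognize the product-rule pattern: f = u'v + uv' with u = 1/8 - s/4, v = exp(2*s), so integration by parts undoes it.
Check: d/ds[(1 - 2*s)*exp(2*s)/8] = -s*exp(2*s)/2 = f(s).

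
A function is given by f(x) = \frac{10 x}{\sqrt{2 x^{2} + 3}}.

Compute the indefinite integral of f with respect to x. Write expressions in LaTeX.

The substitution u = 2 x^{2} + 3 works: f is exactly (dF/du)*(du/dx) for that inner function.
Check: d/dx[5 \sqrt{2 x^{2} + 3}] = \frac{10 x}{\sqrt{2 x^{2} + 3}} = f(x).

F(x) = 5 \sqrt{2 x^{2} + 3} + C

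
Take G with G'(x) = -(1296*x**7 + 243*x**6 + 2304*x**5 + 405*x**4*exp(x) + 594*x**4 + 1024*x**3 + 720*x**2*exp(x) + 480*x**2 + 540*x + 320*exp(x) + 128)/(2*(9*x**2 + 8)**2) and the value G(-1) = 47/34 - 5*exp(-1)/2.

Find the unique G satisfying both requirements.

G(x) = -(36*x**6 + 9*x**5 + 32*x**4 + 26*x**3 + 45*x**2*exp(x) - 18*x**2 + 16*x + 40*exp(x) - 46)/(2*(9*x**2 + 8))

Any candidate G(x) must reproduce the stated G'(x) exactly.
A general antiderivative is -2*x**4 - x**3/2 - x - 5*exp(x)/2 + 5/(2*(3*x**2/2 + 4/3)) + C.
The condition gives C = 47/34 - 5*exp(-1)/2 - (13/34 - 5*exp(-1)/2) = 1.
So G(x) = -(36*x**6 + 9*x**5 + 32*x**4 + 26*x**3 + 45*x**2*exp(x) - 18*x**2 + 16*x + 40*exp(x) - 46)/(2*(9*x**2 + 8)).
Check: d/dx[-(36*x**6 + 9*x**5 + 32*x**4 + 26*x**3 + 45*x**2*exp(x) - 18*x**2 + 16*x + 40*exp(x) - 46)/(2*(9*x**2 + 8))] = (-1296*x**7 - 243*x**6 - 2304*x**5 - 405*x**4*exp(x) - 594*x**4 - 1024*x**3 - 720*x**2*exp(x) - 480*x**2 - 540*x - 320*exp(x) - 128)/(162*x**4 + 288*x**2 + 128), which equals G'(x).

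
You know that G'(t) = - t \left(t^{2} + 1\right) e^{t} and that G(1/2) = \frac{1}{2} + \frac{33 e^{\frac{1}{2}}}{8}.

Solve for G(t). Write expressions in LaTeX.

G(t) = \left(- t^{3} + 3 t^{2} - 7 t + 7\right) e^{t} + \frac{1}{2}

Recognize the product-rule pattern: G'(t) = u'v + uv' with u = - t^{3} + 3 t^{2} - 7 t + 7, v = e^{t}, so integration by parts undoes it.
A general antiderivative is \left(- t^{3} + 3 t^{2} - 7 t + 7\right) e^{t} + C.
The condition gives C = \frac{1}{2} + \frac{33 e^{\frac{1}{2}}}{8} - (\frac{33 e^{\frac{1}{2}}}{8}) = \frac{1}{2}.
So G(t) = \left(- t^{3} + 3 t^{2} - 7 t + 7\right) e^{t} + \frac{1}{2}.
Check: d/dt[\left(- t^{3} + 3 t^{2} - 7 t + 7\right) e^{t} + \frac{1}{2}] = - t^{3} e^{t} - t e^{t}, which equals G'(t).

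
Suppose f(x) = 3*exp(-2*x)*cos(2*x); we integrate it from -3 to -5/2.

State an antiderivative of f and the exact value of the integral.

Antiderivative: F(x) = 3*exp(-2*x)*sin(2*x)/4 - 3*exp(-2*x)*cos(2*x)/4; value = 3*exp(6)*sin(6)/4 - 3*exp(5)*cos(5)/4 - 3*exp(5)*sin(5)/4 + 3*exp(6)*cos(6)/4

Check any antiderivative F(x) by computing F'(x) and comparing it with f(x).
F(x) = 3*exp(-2*x)*sin(2*x)/4 - 3*exp(-2*x)*cos(2*x)/4 is an antiderivative of f.
Check: d/dx[3*exp(-2*x)*sin(2*x)/4 - 3*exp(-2*x)*cos(2*x)/4] = 3*exp(-2*x)*cos(2*x) = f(x).
F(-5/2) = -3*exp(5)*cos(5)/4 - 3*exp(5)*sin(5)/4; F(-3) = -3*exp(6)*cos(6)/4 - 3*exp(6)*sin(6)/4.
Integral = F(-5/2) - F(-3) = 3*exp(6)*sin(6)/4 - 3*exp(5)*cos(5)/4 - 3*exp(5)*sin(5)/4 + 3*exp(6)*cos(6)/4.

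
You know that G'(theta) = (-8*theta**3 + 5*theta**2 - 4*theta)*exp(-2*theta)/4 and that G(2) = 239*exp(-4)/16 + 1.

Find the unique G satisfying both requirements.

G(theta) = theta**3*exp(-2*theta) + 7*theta**2*exp(-2*theta)/8 + 11*theta*exp(-2*theta)/8 + 1 + 11*exp(-2*theta)/16

Recognize the product-rule pattern: G'(theta) = u'v + uv' with u = theta**3 + 7*theta**2/8 + 11*theta/8 + 11/16, v = exp(-2*theta), so integration by parts undoes it.
A general antiderivative is (16*theta**3 + 14*theta**2 + 22*theta + 11)*exp(-2*theta)/16 + C.
The condition gives C = 239*exp(-4)/16 + 1 - (239*exp(-4)/16) = 1.
So G(theta) = theta**3*exp(-2*theta) + 7*theta**2*exp(-2*theta)/8 + 11*theta*exp(-2*theta)/8 + 1 + 11*exp(-2*theta)/16.
Check: d/dtheta[theta**3*exp(-2*theta) + 7*theta**2*exp(-2*theta)/8 + 11*theta*exp(-2*theta)/8 + 1 + 11*exp(-2*theta)/16] = (-8*theta**3 + 5*theta**2 - 4*theta)*exp(-2*theta)/4 = G'(theta).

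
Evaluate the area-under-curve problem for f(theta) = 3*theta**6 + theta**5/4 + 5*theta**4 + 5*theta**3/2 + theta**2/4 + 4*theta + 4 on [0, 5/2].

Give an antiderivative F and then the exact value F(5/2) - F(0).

Antiderivative: F(theta) = 3*theta**7/7 + theta**6/24 + theta**5 + 5*theta**4/8 + theta**3/12 + 2*theta**2 + 4*theta; value = 1496765/3584

The integrand splits into summands that can be handled one at a time.
F(theta) = 3*theta**7/7 + theta**6/24 + theta**5 + 5*theta**4/8 + theta**3/12 + 2*theta**2 + 4*theta is an antiderivative of f.
Check: d/dtheta[3*theta**7/7 + theta**6/24 + theta**5 + 5*theta**4/8 + theta**3/12 + 2*theta**2 + 4*theta] = 3*theta**6 + theta**5/4 + 5*theta**4 + 5*theta**3/2 + theta**2/4 + 4*theta + 4 = f(theta).
F(5/2) = 1496765/3584; F(0) = 0.
Integral = F(5/2) - F(0) = 1496765/3584.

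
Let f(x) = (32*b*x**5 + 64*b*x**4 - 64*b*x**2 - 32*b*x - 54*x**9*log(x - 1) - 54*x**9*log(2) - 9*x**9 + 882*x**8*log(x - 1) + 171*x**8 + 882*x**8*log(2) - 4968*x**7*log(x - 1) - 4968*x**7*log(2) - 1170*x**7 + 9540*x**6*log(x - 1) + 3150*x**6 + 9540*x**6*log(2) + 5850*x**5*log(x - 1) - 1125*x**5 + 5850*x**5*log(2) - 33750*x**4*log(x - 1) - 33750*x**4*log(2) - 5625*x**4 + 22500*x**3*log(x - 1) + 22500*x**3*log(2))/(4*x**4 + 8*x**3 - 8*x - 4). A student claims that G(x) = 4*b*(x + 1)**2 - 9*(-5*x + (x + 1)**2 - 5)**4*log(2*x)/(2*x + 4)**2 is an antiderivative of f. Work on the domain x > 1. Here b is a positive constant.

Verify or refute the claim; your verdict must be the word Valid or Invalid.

Invalid: d/dx[G] - f = (32*b*x**8 + 256*b*x**7 + 768*b*x**6 + 960*b*x**5 + 96*b*x**4 - 960*b*x**3 - 896*b*x**2 - 256*b*x - 54*x**13*log(x) + 54*x**13*log(x - 1) + 288*x**12*log(x) - 558*x**12*log(x - 1) - 270*x**12*log(2) - 45*x**12 + 936*x**11*log(x) + 324*x**11*log(x - 1) + 306*x**11 + 1260*x**11*log(2) - 4680*x**10*log(x) + 10116*x**10*log(x - 1) + 648*x**10 + 5436*x**10*log(2) - 9540*x**9*log(x) - 10530*x**9*log(x - 1) - 20070*x**9*log(2) - 5643*x**9 + 21672*x**8*log(x) - 76086*x**8*log(x - 1) - 54414*x**8*log(2) - 6723*x**8 + 57096*x**7*log(x) + 33480*x**7*log(x - 1) + 33084*x**7 + 90576*x**7*log(2) + 2952*x**6*log(x) + 223200*x**6*log(x - 1) + 50598*x**6 + 226152*x**6*log(2) - 79830*x**5*log(x) - 79830*x**5*log(2) - 20259*x**5 - 53640*x**4*log(x) - 180000*x**4*log(x - 1) - 233640*x**4*log(2) - 36990*x**4 + 22176*x**3*log(x) + 22176*x**3*log(2) + 29376*x**3 + 33408*x**2*log(x) + 33408*x**2*log(2) + 50112*x**2 + 9216*x*log(x) + 9216*x*log(2) + 25344*x + 4608)/(4*x**8 + 32*x**7 + 96*x**6 + 120*x**5 + 12*x**4 - 120*x**3 - 112*x**2 - 32*x), which is not 0.

d/dx[G] = (32*b*x**5 + 224*b*x**4 + 576*b*x**3 + 640*b*x**2 + 256*b*x - 54*x**9*log(x) - 54*x**9*log(2) - 9*x**9 + 396*x**8*log(x) + 90*x**8 + 396*x**8*log(2) + 144*x**7*log(x) - 126*x**7 + 144*x**7*log(2) - 5076*x**6*log(x) - 5076*x**6*log(2) - 1008*x**6 + 1350*x**5*log(x) + 1350*x**5*log(2) + 1647*x**5 + 19656*x**4*log(x) + 5886*x**4 + 19656*x**4*log(2) + 7776*x**3*log(x) - 2880*x**3 + 7776*x**3*log(2) - 14976*x**2*log(x) - 17856*x**2 - 14976*x**2*log(2) - 9216*x*log(x) - 16128*x - 9216*x*log(2) - 4608)/(4*x**4 + 24*x**3 + 48*x**2 + 32*x)
d/dx[G] - f(x) = (32*b*x**8 + 256*b*x**7 + 768*b*x**6 + 960*b*x**5 + 96*b*x**4 - 960*b*x**3 - 896*b*x**2 - 256*b*x - 54*x**13*log(x) + 54*x**13*log(x - 1) + 288*x**12*log(x) - 558*x**12*log(x - 1) - 270*x**12*log(2) - 45*x**12 + 936*x**11*log(x) + 324*x**11*log(x - 1) + 306*x**11 + 1260*x**11*log(2) - 4680*x**10*log(x) + 10116*x**10*log(x - 1) + 648*x**10 + 5436*x**10*log(2) - 9540*x**9*log(x) - 10530*x**9*log(x - 1) - 20070*x**9*log(2) - 5643*x**9 + 21672*x**8*log(x) - 76086*x**8*log(x - 1) - 54414*x**8*log(2) - 6723*x**8 + 57096*x**7*log(x) + 33480*x**7*log(x - 1) + 33084*x**7 + 90576*x**7*log(2) + 2952*x**6*log(x) + 223200*x**6*log(x - 1) + 50598*x**6 + 226152*x**6*log(2) - 79830*x**5*log(x) - 79830*x**5*log(2) - 20259*x**5 - 53640*x**4*log(x) - 180000*x**4*log(x - 1) - 233640*x**4*log(2) - 36990*x**4 + 22176*x**3*log(x) + 22176*x**3*log(2) + 29376*x**3 + 33408*x**2*log(x) + 33408*x**2*log(2) + 50112*x**2 + 9216*x*log(x) + 9216*x*log(2) + 25344*x + 4608)/(4*x**8 + 32*x**7 + 96*x**6 + 120*x**5 + 12*x**4 - 120*x**3 - 112*x**2 - 32*x) != 0.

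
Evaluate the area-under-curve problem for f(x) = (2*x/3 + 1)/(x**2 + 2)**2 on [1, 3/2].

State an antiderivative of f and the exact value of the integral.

Any candidate F(x) must reproduce f(x) exactly when differentiated.
F(x) = (6*x + 3*sqrt(2)*(x**2 + 2)*atan(sqrt(2)*x/2) - 8)/(24*(x**2 + 2)) is an antiderivative of f.
Check: d/dx[(6*x + 3*sqrt(2)*(x**2 + 2)*atan(sqrt(2)*x/2) - 8)/(24*(x**2 + 2))] = (2*x + 3)/(3*x**4 + 12*x**2 + 12), which equals f(x).
F(3/2) = 1/102 + sqrt(2)*atan(3*sqrt(2)/4)/8; F(1) = -1/36 + sqrt(2)*atan(sqrt(2)/2)/8.
Integral = F(3/2) - F(1) = -sqrt(2)*atan(sqrt(2)/2)/8 + 23/612 + sqrt(2)*atan(3*sqrt(2)/4)/8.

Antiderivative: F(x) = (6*x + 3*sqrt(2)*(x**2 + 2)*atan(sqrt(2)*x/2) - 8)/(24*(x**2 + 2)); value = -sqrt(2)*atan(sqrt(2)/2)/8 + 23/612 + sqrt(2)*atan(3*sqrt(2)/4)/8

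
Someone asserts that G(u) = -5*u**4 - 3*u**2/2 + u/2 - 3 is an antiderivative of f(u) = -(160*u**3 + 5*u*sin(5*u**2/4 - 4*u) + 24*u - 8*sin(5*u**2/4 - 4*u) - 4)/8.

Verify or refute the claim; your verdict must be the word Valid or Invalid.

d/du[G] = -20*u**3 - 3*u + 1/2
d/du[G] - f(u) = 5*u*sin(5*u**2/4 - 4*u)/8 - sin(5*u**2/4 - 4*u) != 0.

Invalid: d/du[G] - f = 5*u*sin(5*u**2/4 - 4*u)/8 - sin(5*u**2/4 - 4*u), which is not 0.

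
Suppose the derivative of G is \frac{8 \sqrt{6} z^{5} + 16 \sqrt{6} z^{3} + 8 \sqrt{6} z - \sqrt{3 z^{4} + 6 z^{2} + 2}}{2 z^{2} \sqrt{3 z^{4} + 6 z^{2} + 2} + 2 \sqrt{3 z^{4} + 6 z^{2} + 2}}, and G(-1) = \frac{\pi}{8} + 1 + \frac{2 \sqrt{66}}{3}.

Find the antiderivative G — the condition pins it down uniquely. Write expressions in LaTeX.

G(z) = 2 \sqrt{2 z^{4} + 4 z^{2} + \frac{4}{3}} - \frac{\operatorname{atan}{\left(z \right)}}{2} + 1

For G(z) to be correct, d/dz[G] must agree with the stated G'(z) identically.
A general antiderivative is 2 \sqrt{2 z^{4} + 4 z^{2} + \frac{4}{3}} - \frac{\operatorname{atan}{\left(z \right)}}{2} + C.
The condition gives C = \frac{\pi}{8} + 1 + \frac{2 \sqrt{66}}{3} - (\frac{\pi}{8} + \frac{2 \sqrt{66}}{3}) = 1.
So G(z) = 2 \sqrt{2 z^{4} + 4 z^{2} + \frac{4}{3}} - \frac{\operatorname{atan}{\left(z \right)}}{2} + 1.
Check: d/dz[2 \sqrt{2 z^{4} + 4 z^{2} + \frac{4}{3}} - \frac{\operatorname{atan}{\left(z \right)}}{2} + 1] = \frac{8 \sqrt{6} z^{5} + 16 \sqrt{6} z^{3} + 8 \sqrt{6} z - \sqrt{3 z^{4} + 6 z^{2} + 2}}{2 z^{2} \sqrt{3 z^{4} + 6 z^{2} + 2} + 2 \sqrt{3 z^{4} + 6 z^{2} + 2}} = G'(z).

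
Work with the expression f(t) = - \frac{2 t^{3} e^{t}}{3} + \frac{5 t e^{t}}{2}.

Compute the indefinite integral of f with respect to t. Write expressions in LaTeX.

F(t) = - \frac{2 t^{3} e^{t}}{3} + 2 t^{2} e^{t} - \frac{3 t e^{t}}{2} + \frac{3 e^{t}}{2} + C

Recognize the product-rule pattern: f = u'v + uv' with u = - \frac{2 t^{3}}{3} + 2 t^{2} - \frac{3 t}{2} + \frac{3}{2}, v = e^{t}, so integration by parts undoes it.
Check: d/dt[- \frac{2 t^{3} e^{t}}{3} + 2 t^{2} e^{t} - \frac{3 t e^{t}}{2} + \frac{3 e^{t}}{2}] = - \frac{2 t^{3} e^{t}}{3} + \frac{5 t e^{t}}{2} = f(t).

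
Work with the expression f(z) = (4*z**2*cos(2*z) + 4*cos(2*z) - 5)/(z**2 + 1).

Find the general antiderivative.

F(z) = 2*sin(2*z) - 5*atan(z) + C

Check any antiderivative F(z) by computing F'(z) and comparing it with f(z).
Check: d/dz[2*sin(2*z) - 5*atan(z)] = (4*z**2*cos(2*z) + 4*cos(2*z) - 5)/(z**2 + 1) = f(z).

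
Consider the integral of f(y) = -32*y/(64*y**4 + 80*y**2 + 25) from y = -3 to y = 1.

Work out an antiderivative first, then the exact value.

Antiderivative: F(y) = 1/(4*y**2 + 5/2); value = 128/1001

The substitution u = 4*y**2 + 5/2 works: f is exactly (dF/du)*(du/dy) for that inner function.
F(y) = 1/(4*y**2 + 5/2) is an antiderivative of f.
Check: d/dy[1/(4*y**2 + 5/2)] = -32*y/(64*y**4 + 80*y**2 + 25) = f(y).
F(1) = 2/13; F(-3) = 2/77.
Integral = F(1) - F(-3) = 128/1001.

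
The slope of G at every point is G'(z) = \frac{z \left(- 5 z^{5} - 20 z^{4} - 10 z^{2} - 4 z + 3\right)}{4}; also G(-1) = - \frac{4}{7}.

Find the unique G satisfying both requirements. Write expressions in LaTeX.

Check a candidate G(z) by differentiating: d/dz[G] must match the given G'(z).
A general antiderivative is - \frac{5 z^{7}}{28} - \frac{5 z^{6}}{6} - \frac{5 z^{4}}{8} - \frac{z^{3}}{3} + \frac{3 z^{2}}{8} + C.
The condition gives C = - \frac{4}{7} - (- \frac{4}{7}) = 0.
So G(z) = - \frac{5 z^{7}}{28} - \frac{5 z^{6}}{6} - \frac{5 z^{4}}{8} - \frac{z^{3}}{3} + \frac{3 z^{2}}{8}.
Check: d/dz[- \frac{5 z^{7}}{28} - \frac{5 z^{6}}{6} - \frac{5 z^{4}}{8} - \frac{z^{3}}{3} + \frac{3 z^{2}}{8}] = - \frac{5 z^{6}}{4} - 5 z^{5} - \frac{5 z^{3}}{2} - z^{2} + \frac{3 z}{4}, which equals G'(z).

G(z) = - \frac{5 z^{7}}{28} - \frac{5 z^{6}}{6} - \frac{5 z^{4}}{8} - \frac{z^{3}}{3} + \frac{3 z^{2}}{8}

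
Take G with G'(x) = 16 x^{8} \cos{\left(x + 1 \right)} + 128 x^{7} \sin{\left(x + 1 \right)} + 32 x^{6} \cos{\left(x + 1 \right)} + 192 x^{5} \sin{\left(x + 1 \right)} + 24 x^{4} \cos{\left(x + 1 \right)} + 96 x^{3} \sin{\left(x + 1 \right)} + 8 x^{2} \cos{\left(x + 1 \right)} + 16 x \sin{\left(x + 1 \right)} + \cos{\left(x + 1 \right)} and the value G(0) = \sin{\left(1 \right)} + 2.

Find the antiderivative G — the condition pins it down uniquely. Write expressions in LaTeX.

G'(x) has the shape u'v + uv' for u = \left(- 2 x^{2} - 1\right)^{4} and v = \sin{\left(x + 1 \right)} — it is the derivative of the product u*v.
A general antiderivative is \left(- 2 x^{2} - 1\right)^{4} \sin{\left(x + 1 \right)} + C.
The condition gives C = \sin{\left(1 \right)} + 2 - (\sin{\left(1 \right)}) = 2.
So G(x) = 16 x^{8} \sin{\left(x + 1 \right)} + 32 x^{6} \sin{\left(x + 1 \right)} + 24 x^{4} \sin{\left(x + 1 \right)} + 8 x^{2} \sin{\left(x + 1 \right)} + \sin{\left(x + 1 \right)} + 2.
Check: d/dx[16 x^{8} \sin{\left(x + 1 \right)} + 32 x^{6} \sin{\left(x + 1 \right)} + 24 x^{4} \sin{\left(x + 1 \right)} + 8 x^{2} \sin{\left(x + 1 \right)} + \sin{\left(x + 1 \right)} + 2] = 16 x^{8} \cos{\left(x + 1 \right)} + 128 x^{7} \sin{\left(x + 1 \right)} + 32 x^{6} \cos{\left(x + 1 \right)} + 192 x^{5} \sin{\left(x + 1 \right)} + 24 x^{4} \cos{\left(x + 1 \right)} + 96 x^{3} \sin{\left(x + 1 \right)} + 8 x^{2} \cos{\left(x + 1 \right)} + 16 x \sin{\left(x + 1 \right)} + \cos{\left(x + 1 \right)} = G'(x).

G(x) = 16 x^{8} \sin{\left(x + 1 \right)} + 32 x^{6} \sin{\left(x + 1 \right)} + 24 x^{4} \sin{\left(x + 1 \right)} + 8 x^{2} \sin{\left(x + 1 \right)} + \sin{\left(x + 1 \right)} + 2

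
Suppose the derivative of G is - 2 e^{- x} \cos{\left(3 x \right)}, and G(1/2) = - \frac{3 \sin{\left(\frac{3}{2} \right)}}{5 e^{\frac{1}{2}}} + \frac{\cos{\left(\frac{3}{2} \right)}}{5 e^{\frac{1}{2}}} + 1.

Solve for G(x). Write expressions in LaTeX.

Differentiate the proposed G(x) back; it has to land on the given G'(x).
A general antiderivative is - \frac{3 e^{- x} \sin{\left(3 x \right)}}{5} + \frac{e^{- x} \cos{\left(3 x \right)}}{5} + C.
The condition gives C = - \frac{3 \sin{\left(\frac{3}{2} \right)}}{5 e^{\frac{1}{2}}} + \frac{\cos{\left(\frac{3}{2} \right)}}{5 e^{\frac{1}{2}}} + 1 - (- \frac{3 \sin{\left(\frac{3}{2} \right)}}{5 e^{\frac{1}{2}}} + \frac{\cos{\left(\frac{3}{2} \right)}}{5 e^{\frac{1}{2}}}) = 1.
So G(x) = 1 - \frac{3 e^{- x} \sin{\left(3 x \right)}}{5} + \frac{e^{- x} \cos{\left(3 x \right)}}{5}.
Check: d/dx[1 - \frac{3 e^{- x} \sin{\left(3 x \right)}}{5} + \frac{e^{- x} \cos{\left(3 x \right)}}{5}] = - 2 e^{- x} \cos{\left(3 x \right)} = G'(x).

G(x) = 1 - \frac{3 e^{- x} \sin{\left(3 x \right)}}{5} + \frac{e^{- x} \cos{\left(3 x \right)}}{5}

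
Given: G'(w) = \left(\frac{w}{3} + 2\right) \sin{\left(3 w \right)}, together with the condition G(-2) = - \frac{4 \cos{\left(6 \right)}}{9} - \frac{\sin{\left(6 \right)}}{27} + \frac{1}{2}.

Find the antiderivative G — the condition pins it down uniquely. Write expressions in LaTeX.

The proposed G(w) is checked by its d/dw: the result must match the given G'(w).
A general antiderivative is - \frac{w \cos{\left(3 w \right)}}{9} + \frac{\sin{\left(3 w \right)}}{27} - \frac{2 \cos{\left(3 w \right)}}{3} + C.
The condition gives C = - \frac{4 \cos{\left(6 \right)}}{9} - \frac{\sin{\left(6 \right)}}{27} + \frac{1}{2} - (- \frac{4 \cos{\left(6 \right)}}{9} - \frac{\sin{\left(6 \right)}}{27}) = \frac{1}{2}.
So G(w) = \frac{- 6 w \cos{\left(3 w \right)} + 2 \sin{\left(3 w \right)} - 36 \cos{\left(3 w \right)} + 27}{54}.
Check: d/dw[\frac{- 6 w \cos{\left(3 w \right)} + 2 \sin{\left(3 w \right)} - 36 \cos{\left(3 w \right)} + 27}{54}] = \frac{w \sin{\left(3 w \right)}}{3} + 2 \sin{\left(3 w \right)}, which equals G'(w).

G(w) = \frac{- 6 w \cos{\left(3 w \right)} + 2 \sin{\left(3 w \right)} - 36 \cos{\left(3 w \right)} + 27}{54}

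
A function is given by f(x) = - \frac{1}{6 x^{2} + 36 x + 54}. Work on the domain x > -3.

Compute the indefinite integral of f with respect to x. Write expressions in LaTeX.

Whatever form F(x) takes, F'(x) = f(x) is non-negotiable.
Check: d/dx[\frac{1}{6 \left(x + 3\right)}] = - \frac{1}{6 x^{2} + 36 x + 54} = f(x).

F(x) = \frac{1}{6 \left(x + 3\right)} + C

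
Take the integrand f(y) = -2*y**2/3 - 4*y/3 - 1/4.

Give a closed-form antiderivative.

An antiderivative is F(y) = -y*(8*y**2 + 24*y + 9)/36.

The integrand splits into summands that can be handled one at a time.
Check: d/dy[-y*(8*y**2 + 24*y + 9)/36] = -2*y**2/3 - 4*y/3 - 1/4 = f(y).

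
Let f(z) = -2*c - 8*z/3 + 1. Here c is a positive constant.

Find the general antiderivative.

A first test for any F(z): its z-derivative must equal f(z) identically.
Check: d/dz[-2*c*z - 4*z**2/3 + z] = -2*c - 8*z/3 + 1 = f(z).

F(z) = -2*c*z - 4*z**2/3 + z + C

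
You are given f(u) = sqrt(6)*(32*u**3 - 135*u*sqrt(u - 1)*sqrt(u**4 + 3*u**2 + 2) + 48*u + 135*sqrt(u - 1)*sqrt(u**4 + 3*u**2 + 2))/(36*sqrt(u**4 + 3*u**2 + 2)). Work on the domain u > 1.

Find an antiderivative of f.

An antiderivative is F(u) = -sqrt(6)*(27*u**2*sqrt(u - 1) - 54*u*sqrt(u - 1) + 27*sqrt(u - 1) - 8*sqrt(u**4 + 3*u**2 + 2))/18.

Check any antiderivative F(u) by computing F'(u) and comparing it with f(u).
Check: d/du[-sqrt(6)*(27*u**2*sqrt(u - 1) - 54*u*sqrt(u - 1) + 27*sqrt(u - 1) - 8*sqrt(u**4 + 3*u**2 + 2))/18] = (32*sqrt(6)*u**3*sqrt(u - 1) - 135*sqrt(6)*u**2*sqrt(u**4 + 3*u**2 + 2) + 48*sqrt(6)*u*sqrt(u - 1) + 270*sqrt(6)*u*sqrt(u**4 + 3*u**2 + 2) - 135*sqrt(6)*sqrt(u**4 + 3*u**2 + 2))/(36*sqrt(u - 1)*sqrt(u**4 + 3*u**2 + 2)), which equals f(u).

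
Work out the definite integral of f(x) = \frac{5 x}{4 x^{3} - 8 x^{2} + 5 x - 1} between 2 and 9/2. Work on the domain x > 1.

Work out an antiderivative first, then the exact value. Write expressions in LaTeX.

Factor the denominator (\left(x - 1\right) \left(2 x - 1\right)^{2}) and decompose: f = - \frac{10}{2 x - 1} - \frac{5}{\left(2 x - 1\right)^{2}} + \frac{5}{x - 1}; each piece integrates to a log, atan, or power term.
F(x) = 5 \log{\left(x - 1 \right)} - 5 \log{\left(x - \frac{1}{2} \right)} + \frac{5}{4 x - 2} is an antiderivative of f.
Check: d/dx[5 \log{\left(x - 1 \right)} - 5 \log{\left(x - \frac{1}{2} \right)} + \frac{5}{4 x - 2}] = \frac{5 x}{4 x^{3} - 8 x^{2} + 5 x - 1} = f(x).
F(9/2) = - 5 \log{\left(4 \right)} + \frac{5}{16} + 5 \log{\left(\frac{7}{2} \right)}; F(2) = \frac{5}{6} - 5 \log{\left(\frac{3}{2} \right)}.
Integral = F(9/2) - F(2) = - 5 \log{\left(4 \right)} - \frac{25}{48} + 5 \log{\left(\frac{3}{2} \right)} + 5 \log{\left(\frac{7}{2} \right)}.

Antiderivative: F(x) = 5 \log{\left(x - 1 \right)} - 5 \log{\left(x - \frac{1}{2} \right)} + \frac{5}{4 x - 2}; value = - 5 \log{\left(4 \right)} - \frac{25}{48} + 5 \log{\left(\frac{3}{2} \right)} + 5 \log{\left(\frac{7}{2} \right)}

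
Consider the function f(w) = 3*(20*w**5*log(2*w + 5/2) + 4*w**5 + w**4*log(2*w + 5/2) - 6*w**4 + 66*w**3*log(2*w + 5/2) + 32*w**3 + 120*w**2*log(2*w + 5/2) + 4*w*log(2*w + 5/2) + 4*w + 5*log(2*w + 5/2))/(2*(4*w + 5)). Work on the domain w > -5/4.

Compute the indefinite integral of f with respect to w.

f has the shape u'v + uv' for u = 3*w**5/2 - 9*w**4/4 + 12*w**3 + 3*w/2 and v = log(2*w + 5/2) — it is the derivative of the product u*v.
Check: d/dw[3*w**5*log(2*w + 5/2)/2 - 9*w**4*log(2*w + 5/2)/4 + 12*w**3*log(2*w + 5/2) + 3*w*log(2*w + 5/2)/2] = (60*w**5*log(2*w + 5/2) + 12*w**5 + 3*w**4*log(2*w + 5/2) - 18*w**4 + 198*w**3*log(2*w + 5/2) + 96*w**3 + 360*w**2*log(2*w + 5/2) + 12*w*log(2*w + 5/2) + 12*w + 15*log(2*w + 5/2))/(8*w + 10), which equals f(w).

F(w) = 3*w**5*log(2*w + 5/2)/2 - 9*w**4*log(2*w + 5/2)/4 + 12*w**3*log(2*w + 5/2) + 3*w*log(2*w + 5/2)/2 + C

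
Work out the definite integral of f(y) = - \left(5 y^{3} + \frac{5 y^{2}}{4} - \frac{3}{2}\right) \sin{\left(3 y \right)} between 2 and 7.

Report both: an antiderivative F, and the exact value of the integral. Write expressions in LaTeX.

Recover f(y) by differentiating a candidate F(y); any mismatch rules it out.
F(y) = \frac{180 y^{3} \cos{\left(3 y \right)} - 180 y^{2} \sin{\left(3 y \right)} + 45 y^{2} \cos{\left(3 y \right)} - 30 y \sin{\left(3 y \right)} - 120 y \cos{\left(3 y \right)} + 40 \sin{\left(3 y \right)} - 64 \cos{\left(3 y \right)}}{108} is an antiderivative of f.
Check: d/dy[\frac{180 y^{3} \cos{\left(3 y \right)} - 180 y^{2} \sin{\left(3 y \right)} + 45 y^{2} \cos{\left(3 y \right)} - 30 y \sin{\left(3 y \right)} - 120 y \cos{\left(3 y \right)} + 40 \sin{\left(3 y \right)} - 64 \cos{\left(3 y \right)}}{108}] = - 5 y^{3} \sin{\left(3 y \right)} - \frac{5 y^{2} \sin{\left(3 y \right)}}{4} + \frac{3 \sin{\left(3 y \right)}}{2}, which equals f(y).
F(7) = \frac{63041 \cos{\left(21 \right)}}{108} - \frac{4495 \sin{\left(21 \right)}}{54}; F(2) = - \frac{185 \sin{\left(6 \right)}}{27} + \frac{329 \cos{\left(6 \right)}}{27}.
Integral = F(7) - F(2) = \frac{63041 \cos{\left(21 \right)}}{108} - \frac{4495 \sin{\left(21 \right)}}{54} - \frac{329 \cos{\left(6 \right)}}{27} + \frac{185 \sin{\left(6 \right)}}{27}.

Antiderivative: F(y) = \frac{180 y^{3} \cos{\left(3 y \right)} - 180 y^{2} \sin{\left(3 y \right)} + 45 y^{2} \cos{\left(3 y \right)} - 30 y \sin{\left(3 y \right)} - 120 y \cos{\left(3 y \right)} + 40 \sin{\left(3 y \right)} - 64 \cos{\left(3 y \right)}}{108}; value = \frac{63041 \cos{\left(21 \right)}}{108} - \frac{4495 \sin{\left(21 \right)}}{54} - \frac{329 \cos{\left(6 \right)}}{27} + \frac{185 \sin{\left(6 \right)}}{27}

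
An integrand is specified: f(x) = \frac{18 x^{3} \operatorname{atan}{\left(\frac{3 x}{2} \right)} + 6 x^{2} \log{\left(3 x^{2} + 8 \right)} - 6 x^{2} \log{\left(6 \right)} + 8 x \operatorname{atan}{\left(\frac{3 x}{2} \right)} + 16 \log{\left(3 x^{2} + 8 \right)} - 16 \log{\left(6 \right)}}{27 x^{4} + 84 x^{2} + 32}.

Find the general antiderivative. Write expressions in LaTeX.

F(x) = \frac{\log{\left(\frac{x^{2}}{2} + \frac{4}{3} \right)} \operatorname{atan}{\left(\frac{3 x}{2} \right)}}{3} + C

f has the shape u'v + uv' for u = \frac{\operatorname{atan}{\left(\frac{3 x}{2} \right)}}{3} and v = \log{\left(\frac{x^{2}}{2} + \frac{4}{3} \right)} — it is the derivative of the product u*v.
Check: d/dx[\frac{\log{\left(\frac{x^{2}}{2} + \frac{4}{3} \right)} \operatorname{atan}{\left(\frac{3 x}{2} \right)}}{3}] = \frac{18 x^{3} \operatorname{atan}{\left(\frac{3 x}{2} \right)} + 6 x^{2} \log{\left(3 x^{2} + 8 \right)} - 6 x^{2} \log{\left(6 \right)} + 8 x \operatorname{atan}{\left(\frac{3 x}{2} \right)} + 16 \log{\left(3 x^{2} + 8 \right)} - 16 \log{\left(6 \right)}}{27 x^{4} + 84 x^{2} + 32} = f(x).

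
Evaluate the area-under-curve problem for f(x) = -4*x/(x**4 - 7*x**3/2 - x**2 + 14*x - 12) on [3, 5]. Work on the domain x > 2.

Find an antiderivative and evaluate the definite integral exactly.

Antiderivative: F(x) = -(-49*x*log(x - 2) + 48*x*log(x - 3/2) + x*log(x + 2) + 98*log(x - 2) - 96*log(x - 3/2) - 2*log(x + 2) - 28)/(7*(x - 2)); value = -48*log(7/2)/7 - 8/3 - log(7)/7 + log(5)/7 + 48*log(3/2)/7 + 7*log(3)

The denominator factors as (x - 2)**2*(x + 2)*(2*x - 3); partial fractions split f into directly integrable pieces: -96/(7*(2*x - 3)) - 1/(7*(x + 2)) + 7/(x - 2) - 4/(x - 2)**2.
F(x) = -(-49*x*log(x - 2) + 48*x*log(x - 3/2) + x*log(x + 2) + 98*log(x - 2) - 96*log(x - 3/2) - 2*log(x + 2) - 28)/(7*(x - 2)) is an antiderivative of f.
Check: d/dx[-(-49*x*log(x - 2) + 48*x*log(x - 3/2) + x*log(x + 2) + 98*log(x - 2) - 96*log(x - 3/2) - 2*log(x + 2) - 28)/(7*(x - 2))] = -8*x/(2*x**4 - 7*x**3 - 2*x**2 + 28*x - 24), which equals f(x).
F(5) = -48*log(7/2)/7 - log(7)/7 + 4/3 + 7*log(3); F(3) = -48*log(3/2)/7 - log(5)/7 + 4.
Integral = F(5) - F(3) = -48*log(7/2)/7 - 8/3 - log(7)/7 + log(5)/7 + 48*log(3/2)/7 + 7*log(3).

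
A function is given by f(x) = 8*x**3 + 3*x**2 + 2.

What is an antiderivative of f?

An antiderivative is F(x) = 2*x**4 + x**3 + 2*x.

Integrate term by term and add the pieces.
Check: d/dx[2*x**4 + x**3 + 2*x] = 8*x**3 + 3*x**2 + 2 = f(x).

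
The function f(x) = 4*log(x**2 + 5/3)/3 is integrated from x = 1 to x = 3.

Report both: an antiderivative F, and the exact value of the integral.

Antiderivative: F(x) = 4*x*log(x**2 + 5/3)/3 - 8*x/3 + 8*sqrt(15)*atan(sqrt(15)*x/5)/9; value = -16/3 - 8*sqrt(15)*atan(sqrt(15)/5)/9 - 4*log(8/3)/3 + 8*sqrt(15)*atan(3*sqrt(15)/5)/9 + 4*log(32/3)

Differentiate the proposed F(x) back; it has to land on f(x) exactly.
F(x) = 4*x*log(x**2 + 5/3)/3 - 8*x/3 + 8*sqrt(15)*atan(sqrt(15)*x/5)/9 is an antiderivative of f.
Check: d/dx[4*x*log(x**2 + 5/3)/3 - 8*x/3 + 8*sqrt(15)*atan(sqrt(15)*x/5)/9] = 4*log(x**2 + 5/3)/3 = f(x).
F(3) = -8 + 8*sqrt(15)*atan(3*sqrt(15)/5)/9 + 4*log(32/3); F(1) = -8/3 + 4*log(8/3)/3 + 8*sqrt(15)*atan(sqrt(15)/5)/9.
Integral = F(3) - F(1) = -16/3 - 8*sqrt(15)*atan(sqrt(15)/5)/9 - 4*log(8/3)/3 + 8*sqrt(15)*atan(3*sqrt(15)/5)/9 + 4*log(32/3).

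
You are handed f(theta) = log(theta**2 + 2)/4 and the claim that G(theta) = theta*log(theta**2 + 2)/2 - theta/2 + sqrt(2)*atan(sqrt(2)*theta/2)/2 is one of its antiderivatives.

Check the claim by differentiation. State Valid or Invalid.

d/dtheta[G] = (theta**2*log(theta**2 + 2) + theta**2 + 2*log(theta**2 + 2))/(2*theta**2 + 4)
d/dtheta[G] - f(theta) = (theta**2*log(theta**2 + 2) + 2*theta**2 + 2*log(theta**2 + 2))/(4*theta**2 + 8) != 0.

Invalid: d/dtheta[G] - f = (theta**2*log(theta**2 + 2) + 2*theta**2 + 2*log(theta**2 + 2))/(4*theta**2 + 8), which is not 0.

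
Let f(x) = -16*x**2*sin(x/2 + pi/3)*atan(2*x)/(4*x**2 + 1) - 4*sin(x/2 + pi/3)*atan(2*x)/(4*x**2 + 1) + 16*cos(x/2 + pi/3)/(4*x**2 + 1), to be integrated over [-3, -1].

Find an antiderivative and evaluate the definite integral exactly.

Antiderivative: F(x) = 8*cos(x/2 + pi/3)*atan(2*x); value = -8*sin(1/2 + pi/6)*atan(2) + 8*sin(pi/6 + 3/2)*atan(6)

f has the shape u'v + uv' for u = 8*atan(2*x) and v = cos(x/2 + pi/3) — it is the derivative of the product u*v.
F(x) = 8*cos(x/2 + pi/3)*atan(2*x) is an antiderivative of f.
Check: d/dx[8*cos(x/2 + pi/3)*atan(2*x)] = (-16*x**2*sin(x/2 + pi/3)*atan(2*x) - 4*sin(x/2 + pi/3)*atan(2*x) + 16*cos(x/2 + pi/3))/(4*x**2 + 1), which equals f(x).
F(-1) = -8*sin(1/2 + pi/6)*atan(2); F(-3) = -8*sin(pi/6 + 3/2)*atan(6).
Integral = F(-1) - F(-3) = -8*sin(1/2 + pi/6)*atan(2) + 8*sin(pi/6 + 3/2)*atan(6).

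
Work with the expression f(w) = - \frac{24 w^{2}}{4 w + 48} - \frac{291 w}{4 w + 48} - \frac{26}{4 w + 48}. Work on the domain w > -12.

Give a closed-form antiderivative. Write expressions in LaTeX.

Integrate term by term and add the pieces.
Check: d/dw[- 3 w^{2} - \frac{3 w}{4} + \frac{5 \log{\left(\frac{w}{2} + 6 \right)}}{2}] = \frac{- 24 w^{2} - 291 w - 26}{4 w + 48}, which equals f(w).

An antiderivative is F(w) = - 3 w^{2} - \frac{3 w}{4} + \frac{5 \log{\left(\frac{w}{2} + 6 \right)}}{2}.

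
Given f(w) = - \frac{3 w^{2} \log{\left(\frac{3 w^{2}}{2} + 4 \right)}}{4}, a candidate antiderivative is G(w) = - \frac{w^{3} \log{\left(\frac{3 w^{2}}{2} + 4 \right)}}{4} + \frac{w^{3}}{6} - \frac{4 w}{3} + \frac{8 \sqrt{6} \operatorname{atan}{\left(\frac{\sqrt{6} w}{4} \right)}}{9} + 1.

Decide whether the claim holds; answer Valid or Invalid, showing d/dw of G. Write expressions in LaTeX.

Valid - differentiating G returns exactly f.

d/dw[G] = - \frac{3 w^{2} \log{\left(\frac{3 w^{2}}{2} + 4 \right)}}{4}
This equals f(w) exactly, so the claim holds.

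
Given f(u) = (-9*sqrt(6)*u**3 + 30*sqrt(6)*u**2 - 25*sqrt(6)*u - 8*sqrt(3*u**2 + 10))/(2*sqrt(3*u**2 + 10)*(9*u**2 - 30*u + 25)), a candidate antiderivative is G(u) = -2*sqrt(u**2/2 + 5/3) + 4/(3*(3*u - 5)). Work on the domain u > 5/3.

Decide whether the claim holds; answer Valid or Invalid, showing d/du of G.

Invalid: d/du[G] - f = -sqrt(6)*u*sqrt(3*u**2 + 10)/(6*u**2 + 20), which is not 0.

d/du[G] = (-9*sqrt(6)*u**3 + 30*sqrt(6)*u**2 - 25*sqrt(6)*u - 4*sqrt(3*u**2 + 10))/(9*u**2*sqrt(3*u**2 + 10) - 30*u*sqrt(3*u**2 + 10) + 25*sqrt(3*u**2 + 10))
d/du[G] - f(u) = -sqrt(6)*u*sqrt(3*u**2 + 10)/(6*u**2 + 20) != 0.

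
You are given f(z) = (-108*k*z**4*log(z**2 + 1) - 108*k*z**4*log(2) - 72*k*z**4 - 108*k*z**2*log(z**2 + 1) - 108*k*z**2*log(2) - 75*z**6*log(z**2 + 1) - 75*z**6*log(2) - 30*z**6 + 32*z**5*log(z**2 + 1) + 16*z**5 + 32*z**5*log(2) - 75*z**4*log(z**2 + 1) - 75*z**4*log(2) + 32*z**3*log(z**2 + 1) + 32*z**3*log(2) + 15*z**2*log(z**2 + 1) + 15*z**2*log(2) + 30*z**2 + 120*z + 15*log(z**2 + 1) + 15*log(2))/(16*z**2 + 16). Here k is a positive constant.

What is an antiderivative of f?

Recognize the product-rule pattern: f = u'v + uv' with u = -9*k*z**3/4 - 15*z**5/16 + z**4/2 + 15*z/16 + 15/4, v = log(2*z**2 + 2), so integration by parts undoes it.
Check: d/dz[-9*k*z**3*log(2*z**2 + 2)/4 - 15*z**5*log(2*z**2 + 2)/16 + z**4*log(2*z**2 + 2)/2 + 15*z*log(2*z**2 + 2)/16 + 15*log(2*z**2 + 2)/4] = (-108*k*z**4*log(z**2 + 1) - 108*k*z**4*log(2) - 72*k*z**4 - 108*k*z**2*log(z**2 + 1) - 108*k*z**2*log(2) - 75*z**6*log(z**2 + 1) - 75*z**6*log(2) - 30*z**6 + 32*z**5*log(z**2 + 1) + 16*z**5 + 32*z**5*log(2) - 75*z**4*log(z**2 + 1) - 75*z**4*log(2) + 32*z**3*log(z**2 + 1) + 32*z**3*log(2) + 15*z**2*log(z**2 + 1) + 15*z**2*log(2) + 30*z**2 + 120*z + 15*log(z**2 + 1) + 15*log(2))/(16*z**2 + 16) = f(z).

An antiderivative is F(z) = -9*k*z**3*log(2*z**2 + 2)/4 - 15*z**5*log(2*z**2 + 2)/16 + z**4*log(2*z**2 + 2)/2 + 15*z*log(2*z**2 + 2)/16 + 15*log(2*z**2 + 2)/4.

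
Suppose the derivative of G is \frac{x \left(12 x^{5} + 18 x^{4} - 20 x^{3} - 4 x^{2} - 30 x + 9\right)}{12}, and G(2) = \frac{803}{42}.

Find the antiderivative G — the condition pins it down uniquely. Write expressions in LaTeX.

A first test for any G(x): its x-derivative must equal the given G'(x).
A general antiderivative is \frac{x^{7}}{7} + \frac{x^{6}}{4} - \frac{x^{5}}{3} - \frac{x^{4}}{12} - \frac{5 x^{3}}{6} + \frac{3 x^{2}}{8} + C.
The condition gives C = \frac{803}{42} - (\frac{719}{42}) = 2.
So G(x) = \frac{x^{7}}{7} + \frac{x^{6}}{4} - \frac{x^{5}}{3} - \frac{x^{4}}{12} - \frac{5 x^{3}}{6} + \frac{3 x^{2}}{8} + 2.
Check: d/dx[\frac{x^{7}}{7} + \frac{x^{6}}{4} - \frac{x^{5}}{3} - \frac{x^{4}}{12} - \frac{5 x^{3}}{6} + \frac{3 x^{2}}{8} + 2] = x^{6} + \frac{3 x^{5}}{2} - \frac{5 x^{4}}{3} - \frac{x^{3}}{3} - \frac{5 x^{2}}{2} + \frac{3 x}{4}, which equals G'(x).

G(x) = \frac{x^{7}}{7} + \frac{x^{6}}{4} - \frac{x^{5}}{3} - \frac{x^{4}}{12} - \frac{5 x^{3}}{6} + \frac{3 x^{2}}{8} + 2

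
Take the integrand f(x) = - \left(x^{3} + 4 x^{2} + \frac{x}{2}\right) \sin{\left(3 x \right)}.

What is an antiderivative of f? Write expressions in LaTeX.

An antiderivative is F(x) = \frac{x^{3} \cos{\left(3 x \right)}}{3} - \frac{x^{2} \sin{\left(3 x \right)}}{3} + \frac{4 x^{2} \cos{\left(3 x \right)}}{3} - \frac{8 x \sin{\left(3 x \right)}}{9} - \frac{x \cos{\left(3 x \right)}}{18} + \frac{\sin{\left(3 x \right)}}{54} - \frac{8 \cos{\left(3 x \right)}}{27}.

Recover f(x) by differentiating a candidate F(x); any mismatch rules it out.
Check: d/dx[\frac{x^{3} \cos{\left(3 x \right)}}{3} - \frac{x^{2} \sin{\left(3 x \right)}}{3} + \frac{4 x^{2} \cos{\left(3 x \right)}}{3} - \frac{8 x \sin{\left(3 x \right)}}{9} - \frac{x \cos{\left(3 x \right)}}{18} + \frac{\sin{\left(3 x \right)}}{54} - \frac{8 \cos{\left(3 x \right)}}{27}] = - x^{3} \sin{\left(3 x \right)} - 4 x^{2} \sin{\left(3 x \right)} - \frac{x \sin{\left(3 x \right)}}{2}, which equals f(x).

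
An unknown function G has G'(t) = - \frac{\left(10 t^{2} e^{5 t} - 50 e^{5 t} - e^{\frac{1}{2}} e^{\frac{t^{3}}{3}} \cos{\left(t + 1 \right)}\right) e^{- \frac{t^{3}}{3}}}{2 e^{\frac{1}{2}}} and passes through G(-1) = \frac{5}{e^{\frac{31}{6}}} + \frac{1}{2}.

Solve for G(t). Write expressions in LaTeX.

G(t) = \frac{\left(10 + e^{\frac{1}{2}} e^{- 5 t} e^{\frac{t^{3}}{3}} \sin{\left(t + 1 \right)} + e^{\frac{1}{2}} e^{- 5 t} e^{\frac{t^{3}}{3}}\right) e^{5 t} e^{- \frac{t^{3}}{3}}}{2 e^{\frac{1}{2}}}

Any candidate G(t) must reproduce the stated G'(t) exactly.
A general antiderivative is 5 e^{- \frac{t^{3}}{3} + 5 t - \frac{1}{2}} + \frac{\sin{\left(t + 1 \right)}}{2} + C.
The condition gives C = \frac{5}{e^{\frac{31}{6}}} + \frac{1}{2} - (\frac{5}{e^{\frac{31}{6}}}) = \frac{1}{2}.
So G(t) = \frac{\left(10 + e^{\frac{1}{2}} e^{- 5 t} e^{\frac{t^{3}}{3}} \sin{\left(t + 1 \right)} + e^{\frac{1}{2}} e^{- 5 t} e^{\frac{t^{3}}{3}}\right) e^{5 t} e^{- \frac{t^{3}}{3}}}{2 e^{\frac{1}{2}}}.
Check: d/dt[\frac{\left(10 + e^{\frac{1}{2}} e^{- 5 t} e^{\frac{t^{3}}{3}} \sin{\left(t + 1 \right)} + e^{\frac{1}{2}} e^{- 5 t} e^{\frac{t^{3}}{3}}\right) e^{5 t} e^{- \frac{t^{3}}{3}}}{2 e^{\frac{1}{2}}}] = \frac{\left(- 10 t^{2} e^{5 t} + 50 e^{5 t} + e^{\frac{1}{2}} e^{\frac{t^{3}}{3}} \cos{\left(t + 1 \right)}\right) e^{- \frac{t^{3}}{3}}}{2 e^{\frac{1}{2}}}, which equals G'(t).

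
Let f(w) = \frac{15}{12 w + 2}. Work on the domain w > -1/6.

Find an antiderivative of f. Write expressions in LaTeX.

An antiderivative is F(w) = \frac{5 \log{\left(3 w + \frac{1}{2} \right)}}{4}.

Check any antiderivative F(w) by computing F'(w) and comparing it with f(w).
Check: d/dw[\frac{5 \log{\left(3 w + \frac{1}{2} \right)}}{4}] = \frac{15}{12 w + 2} = f(w).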